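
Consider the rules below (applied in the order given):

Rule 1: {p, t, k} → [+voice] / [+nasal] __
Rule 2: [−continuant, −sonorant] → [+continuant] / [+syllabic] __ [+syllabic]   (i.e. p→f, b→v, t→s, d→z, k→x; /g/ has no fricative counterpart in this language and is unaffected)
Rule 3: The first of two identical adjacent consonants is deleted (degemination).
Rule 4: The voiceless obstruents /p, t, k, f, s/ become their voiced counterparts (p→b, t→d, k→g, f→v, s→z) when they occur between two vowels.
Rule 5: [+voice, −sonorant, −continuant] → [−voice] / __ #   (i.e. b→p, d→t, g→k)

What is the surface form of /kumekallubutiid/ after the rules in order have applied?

kumexaluvuziit

Rule 1 (post-nasal voicing): no segment meets the environment; /kumekallubutiid/ is unchanged.
Rule 2 (intervocalic spirantization): /k/ is a stop between vowels /e/ and /a/, so it spirantizes to the fricative [x]. /b/ is a stop between vowels /u/ and /u/, so it spirantizes to the fricative [v]. /t/ is a stop between vowels /u/ and /i/, so it spirantizes to the fricative [s]. /kumekallubutiid/ → kumexalluvusiid.
Rule 3 (degemination): /ll/ is a geminate; the first /l/ deletes. /kumexalluvusiid/ → kumexaluvusiid.
Rule 4 (intervocalic voicing): /s/ is a voiceless obstruent between vowels /u/ and /i/, so it voices to [z]. /kumexaluvusiid/ → kumexaluvuziid.
Rule 5 (final devoicing): /d/ is a voiced stop in word-final position, so it devoices to [t]. /kumexaluvuziid/ → kumexaluvuziit.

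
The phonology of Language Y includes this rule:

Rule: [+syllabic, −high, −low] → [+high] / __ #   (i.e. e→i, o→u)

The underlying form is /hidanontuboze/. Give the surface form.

hidanontubozi

Scanning /hidanontuboze/: /o/ at position 6 is not in the conditioning environment; /o/ at position 11 is not in the conditioning environment; /e/ is a mid vowel in word-final position, so it raises to [i].
Result: [hidanontubozi].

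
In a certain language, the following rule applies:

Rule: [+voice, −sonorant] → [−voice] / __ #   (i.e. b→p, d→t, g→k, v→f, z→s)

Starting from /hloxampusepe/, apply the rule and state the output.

No segment of /hloxampusepe/ meets the structural description of the rule, so the form surfaces unchanged.

hloxampusepe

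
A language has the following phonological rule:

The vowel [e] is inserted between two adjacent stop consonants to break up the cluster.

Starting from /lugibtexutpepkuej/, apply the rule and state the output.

/b/ and /t/ form a stop–stop cluster, so [e] is inserted between them.
/t/ and /p/ form a stop–stop cluster, so [e] is inserted between them.
/p/ and /k/ form a stop–stop cluster, so [e] is inserted between them.
Surface form: [lugibetexutepepekuej].

lugibetexutepepekuej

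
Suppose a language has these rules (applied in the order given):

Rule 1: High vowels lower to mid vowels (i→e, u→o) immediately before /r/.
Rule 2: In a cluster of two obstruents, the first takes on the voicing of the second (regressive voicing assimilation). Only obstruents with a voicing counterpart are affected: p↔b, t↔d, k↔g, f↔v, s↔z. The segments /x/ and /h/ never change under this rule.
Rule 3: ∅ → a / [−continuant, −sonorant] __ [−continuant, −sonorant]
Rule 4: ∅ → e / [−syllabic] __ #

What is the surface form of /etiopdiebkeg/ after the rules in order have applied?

Rule 1 (pre-rhotic lowering): no segment meets the environment; /etiopdiebkeg/ is unchanged.
Rule 2 (regressive voicing assimilation): /p/ precedes the voiced obstruent /d/, so it voices to [b] by assimilation. /b/ precedes the voiceless obstruent /k/, so it devoices to [p] by assimilation. /etiopdiebkeg/ → etiobdiepkeg.
Rule 3 (stop-cluster a-epenthesis): /b/ and /d/ form a stop–stop cluster, so [a] is inserted between them. /p/ and /k/ form a stop–stop cluster, so [a] is inserted between them. /etiobdiepkeg/ → etiobadiepakeg.
Rule 4 (final e-epenthesis): the form ends in the consonant /g/, so [e] is inserted word-finally. /etiobadiepakeg/ → etiobadiepakege.

etiobadiepakege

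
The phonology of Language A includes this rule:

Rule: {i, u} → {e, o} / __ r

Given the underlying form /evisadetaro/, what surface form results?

evisadetaro

No segment of /evisadetaro/ meets the structural description of the rule, so the form surfaces unchanged.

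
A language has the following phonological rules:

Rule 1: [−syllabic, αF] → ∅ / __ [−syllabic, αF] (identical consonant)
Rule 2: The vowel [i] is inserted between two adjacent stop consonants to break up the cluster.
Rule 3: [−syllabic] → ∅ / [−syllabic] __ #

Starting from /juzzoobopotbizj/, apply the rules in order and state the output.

Rule 1 (degemination): /zz/ is a geminate; the first /z/ deletes. /juzzoobopotbizj/ → juzoobopotbizj.
Rule 2 (stop-cluster i-epenthesis): /t/ and /b/ form a stop–stop cluster, so [i] is inserted between them. /juzoobopotbizj/ → juzoobopotibizj.
Rule 3 (final cluster simplification): /j/ is the second consonant of a word-final cluster /zj/, so it deletes. /juzoobopotibizj/ → juzoobopotibiz.

juzoobopotibiz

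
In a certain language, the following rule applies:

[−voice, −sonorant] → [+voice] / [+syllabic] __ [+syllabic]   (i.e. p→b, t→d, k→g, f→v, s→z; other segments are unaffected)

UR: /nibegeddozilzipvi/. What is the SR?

No segment of /nibegeddozilzipvi/ meets the structural description of the rule, so the form surfaces unchanged.

nibegeddozilzipvi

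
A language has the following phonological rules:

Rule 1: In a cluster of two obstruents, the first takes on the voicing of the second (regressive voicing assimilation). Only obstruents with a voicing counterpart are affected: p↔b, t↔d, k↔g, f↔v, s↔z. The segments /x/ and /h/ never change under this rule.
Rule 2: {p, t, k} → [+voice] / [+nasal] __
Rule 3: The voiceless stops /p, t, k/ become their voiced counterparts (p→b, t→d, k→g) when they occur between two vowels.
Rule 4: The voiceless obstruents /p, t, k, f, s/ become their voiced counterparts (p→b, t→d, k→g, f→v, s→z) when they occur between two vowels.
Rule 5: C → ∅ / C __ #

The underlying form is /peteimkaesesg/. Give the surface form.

pedeimgaezez

Rule 1 (regressive voicing assimilation): /s/ precedes the voiced obstruent /g/, so it voices to [z] by assimilation. /peteimkaesesg/ → peteimkaesezg.
Rule 2 (post-nasal voicing): /k/ is a voiceless stop immediately after the nasal /m/, so it voices to [g]. /peteimkaesezg/ → peteimgaesezg.
Rule 3 (intervocalic voicing): /t/ is a voiceless stop between vowels /e/ and /e/, so it voices to [d]. /peteimgaesezg/ → pedeimgaesezg.
Rule 4 (intervocalic voicing): /s/ is a voiceless obstruent between vowels /e/ and /e/, so it voices to [z]. /pedeimgaesezg/ → pedeimgaezezg.
Rule 5 (final cluster simplification): /g/ is the second consonant of a word-final cluster /zg/, so it deletes. /pedeimgaezezg/ → pedeimgaezez.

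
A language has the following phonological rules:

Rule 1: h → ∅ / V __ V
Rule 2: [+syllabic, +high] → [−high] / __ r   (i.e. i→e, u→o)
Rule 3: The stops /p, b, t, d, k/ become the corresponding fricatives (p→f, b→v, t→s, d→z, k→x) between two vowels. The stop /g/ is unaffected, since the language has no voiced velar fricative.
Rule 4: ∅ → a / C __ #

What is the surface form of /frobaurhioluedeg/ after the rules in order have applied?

Rule 1 (intervocalic h-deletion): no segment meets the environment; /frobaurhioluedeg/ is unchanged.
Rule 2 (pre-rhotic lowering): /u/ is a high vowel immediately before /r/, so it lowers to [o]. /frobaurhioluedeg/ → frobaorhioluedeg.
Rule 3 (intervocalic spirantization): /b/ is a stop between vowels /o/ and /a/, so it spirantizes to the fricative [v]. /d/ is a stop between vowels /e/ and /e/, so it spirantizes to the fricative [z]. /frobaorhioluedeg/ → frovaorhioluezeg.
Rule 4 (final a-epenthesis): the form ends in the consonant /g/, so [a] is inserted word-finally. /frovaorhioluezeg/ → frovaorhioluezega.

frovaorhioluezega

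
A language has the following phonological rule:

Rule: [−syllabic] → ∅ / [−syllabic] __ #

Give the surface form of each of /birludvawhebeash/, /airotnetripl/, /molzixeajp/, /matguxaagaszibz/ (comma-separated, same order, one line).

birludvawhebeas, airotnetrip, molzixeaj, matguxaagaszib

/birludvawhebeash/: /h/ is the second consonant of a word-final cluster /sh/, so it deletes. → [birludvawhebeas].
/airotnetripl/: /l/ is the second consonant of a word-final cluster /pl/, so it deletes. → [airotnetrip].
/molzixeajp/: /p/ is the second consonant of a word-final cluster /jp/, so it deletes. → [molzixeaj].
/matguxaagaszibz/: /z/ is the second consonant of a word-final cluster /bz/, so it deletes. → [matguxaagaszib].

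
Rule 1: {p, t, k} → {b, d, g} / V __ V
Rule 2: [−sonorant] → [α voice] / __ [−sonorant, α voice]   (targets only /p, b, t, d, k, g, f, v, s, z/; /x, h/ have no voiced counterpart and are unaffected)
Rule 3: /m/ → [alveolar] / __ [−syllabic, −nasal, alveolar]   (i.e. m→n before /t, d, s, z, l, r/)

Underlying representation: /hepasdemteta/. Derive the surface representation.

hebazdenteda

Rule 1 (intervocalic voicing): /p/ is a voiceless stop between vowels /e/ and /a/, so it voices to [b]. /t/ is a voiceless stop between vowels /e/ and /a/, so it voices to [d]. /hepasdemteta/ → hebasdemteda.
Rule 2 (regressive voicing assimilation): /s/ precedes the voiced obstruent /d/, so it voices to [z] by assimilation. /hebasdemteda/ → hebazdemteda.
Rule 3 (nasal place assimilation): /m/ precedes the alveolar consonant /t/, so it assimilates in place to [n]. /hebazdemteda/ → hebazdenteda.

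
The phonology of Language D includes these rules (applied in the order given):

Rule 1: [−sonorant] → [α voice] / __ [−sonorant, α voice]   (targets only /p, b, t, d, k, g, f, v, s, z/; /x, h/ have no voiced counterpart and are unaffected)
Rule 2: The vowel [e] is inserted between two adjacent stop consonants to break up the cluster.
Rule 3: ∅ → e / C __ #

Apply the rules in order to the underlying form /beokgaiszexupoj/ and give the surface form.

Rule 1 (regressive voicing assimilation): /k/ precedes the voiced obstruent /g/, so it voices to [g] by assimilation. /s/ precedes the voiced obstruent /z/, so it voices to [z] by assimilation. /beokgaiszexupoj/ → beoggaizzexupoj.
Rule 2 (stop-cluster e-epenthesis): /g/ and /g/ form a stop–stop cluster, so [e] is inserted between them. /beoggaizzexupoj/ → beogegaizzexupoj.
Rule 3 (final e-epenthesis): the form ends in the consonant /j/, so [e] is inserted word-finally. /beogegaizzexupoj/ → beogegaizzexupoje.

beogegaizzexupoje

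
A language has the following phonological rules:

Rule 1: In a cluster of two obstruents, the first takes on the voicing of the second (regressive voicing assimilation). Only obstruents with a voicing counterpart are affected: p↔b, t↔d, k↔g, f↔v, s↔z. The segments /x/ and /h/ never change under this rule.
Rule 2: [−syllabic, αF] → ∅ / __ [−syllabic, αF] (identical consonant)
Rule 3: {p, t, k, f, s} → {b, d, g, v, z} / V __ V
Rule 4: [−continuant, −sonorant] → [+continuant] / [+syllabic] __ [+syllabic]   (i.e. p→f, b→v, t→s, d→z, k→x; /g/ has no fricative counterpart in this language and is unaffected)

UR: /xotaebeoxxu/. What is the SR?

xozaeveoxu

Rule 1 (regressive voicing assimilation): no segment meets the environment; /xotaebeoxxu/ is unchanged.
Rule 2 (degemination): /xx/ is a geminate; the first /x/ deletes. /xotaebeoxxu/ → xotaebeoxu.
Rule 3 (intervocalic voicing): /t/ is a voiceless obstruent between vowels /o/ and /a/, so it voices to [d]. /xotaebeoxu/ → xodaebeoxu.
Rule 4 (intervocalic spirantization): /d/ is a stop between vowels /o/ and /a/, so it spirantizes to the fricative [z]. /b/ is a stop between vowels /e/ and /e/, so it spirantizes to the fricative [v]. /xodaebeoxu/ → xozaeveoxu.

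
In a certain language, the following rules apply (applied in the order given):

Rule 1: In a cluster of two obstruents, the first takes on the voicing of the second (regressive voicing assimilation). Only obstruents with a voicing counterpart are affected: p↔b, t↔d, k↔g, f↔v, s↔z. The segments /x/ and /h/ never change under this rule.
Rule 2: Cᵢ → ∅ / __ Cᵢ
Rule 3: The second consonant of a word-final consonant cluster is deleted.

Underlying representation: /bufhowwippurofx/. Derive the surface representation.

bufhowipurof

Rule 1 (regressive voicing assimilation): no segment meets the environment; /bufhowwippurofx/ is unchanged.
Rule 2 (degemination): /ww/ is a geminate; the first /w/ deletes. /pp/ is a geminate; the first /p/ deletes. /bufhowwippurofx/ → bufhowipurofx.
Rule 3 (final cluster simplification): /x/ is the second consonant of a word-final cluster /fx/, so it deletes. /bufhowipurofx/ → bufhowipurof.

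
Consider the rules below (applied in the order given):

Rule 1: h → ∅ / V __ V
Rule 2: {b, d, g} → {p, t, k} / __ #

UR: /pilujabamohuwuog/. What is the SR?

pilujabamouwuok

Rule 1 (intervocalic h-deletion): /h/ occurs between vowels /o/ and /u/, so it deletes. /pilujabamohuwuog/ → pilujabamouwuog.
Rule 2 (final devoicing): /g/ is a voiced stop in word-final position, so it devoices to [k]. /pilujabamouwuog/ → pilujabamouwuok.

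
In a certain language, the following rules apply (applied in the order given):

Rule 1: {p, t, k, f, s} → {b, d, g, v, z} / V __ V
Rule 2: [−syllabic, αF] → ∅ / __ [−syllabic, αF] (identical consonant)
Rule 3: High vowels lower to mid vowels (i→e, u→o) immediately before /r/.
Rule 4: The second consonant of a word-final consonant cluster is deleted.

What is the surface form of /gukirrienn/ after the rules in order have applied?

gugerien

Rule 1 (intervocalic voicing): /k/ is a voiceless obstruent between vowels /u/ and /i/, so it voices to [g]. /gukirrienn/ → gugirrienn.
Rule 2 (degemination): /rr/ is a geminate; the first /r/ deletes. /nn/ is a geminate; the first /n/ deletes. /gugirrienn/ → gugirien.
Rule 3 (pre-rhotic lowering): /i/ is a high vowel immediately before /r/, so it lowers to [e]. /gugirien/ → gugerien.
Rule 4 (final cluster simplification): no segment meets the environment; /gugerien/ is unchanged.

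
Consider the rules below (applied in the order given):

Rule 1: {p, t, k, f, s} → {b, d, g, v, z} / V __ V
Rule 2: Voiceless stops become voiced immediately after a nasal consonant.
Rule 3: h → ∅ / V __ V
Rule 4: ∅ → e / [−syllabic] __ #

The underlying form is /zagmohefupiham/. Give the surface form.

zagmoevubiame

Rule 1 (intervocalic voicing): /f/ is a voiceless obstruent between vowels /e/ and /u/, so it voices to [v]. /p/ is a voiceless obstruent between vowels /u/ and /i/, so it voices to [b]. /zagmohefupiham/ → zagmohevubiham.
Rule 2 (post-nasal voicing): no segment meets the environment; /zagmohevubiham/ is unchanged.
Rule 3 (intervocalic h-deletion): /h/ occurs between vowels /o/ and /e/, so it deletes. /h/ occurs between vowels /i/ and /a/, so it deletes. /zagmohevubiham/ → zagmoevubiam.
Rule 4 (final e-epenthesis): the form ends in the consonant /m/, so [e] is inserted word-finally. /zagmoevubiam/ → zagmoevubiame.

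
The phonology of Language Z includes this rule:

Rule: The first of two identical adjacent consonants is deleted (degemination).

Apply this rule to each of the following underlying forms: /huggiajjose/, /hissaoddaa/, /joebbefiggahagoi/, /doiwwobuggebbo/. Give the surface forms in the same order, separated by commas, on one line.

/huggiajjose/: /gg/ is a geminate; the first /g/ deletes. /jj/ is a geminate; the first /j/ deletes. → [hugiajose].
/hissaoddaa/: /ss/ is a geminate; the first /s/ deletes. /dd/ is a geminate; the first /d/ deletes. → [hisaodaa].
/joebbefiggahagoi/: /bb/ is a geminate; the first /b/ deletes. /gg/ is a geminate; the first /g/ deletes. → [joebefigahagoi].
/doiwwobuggebbo/: /ww/ is a geminate; the first /w/ deletes. /gg/ is a geminate; the first /g/ deletes. /bb/ is a geminate; the first /b/ deletes. → [doiwobugebo].

hugiajose, hisaodaa, joebefigahagoi, doiwobugebo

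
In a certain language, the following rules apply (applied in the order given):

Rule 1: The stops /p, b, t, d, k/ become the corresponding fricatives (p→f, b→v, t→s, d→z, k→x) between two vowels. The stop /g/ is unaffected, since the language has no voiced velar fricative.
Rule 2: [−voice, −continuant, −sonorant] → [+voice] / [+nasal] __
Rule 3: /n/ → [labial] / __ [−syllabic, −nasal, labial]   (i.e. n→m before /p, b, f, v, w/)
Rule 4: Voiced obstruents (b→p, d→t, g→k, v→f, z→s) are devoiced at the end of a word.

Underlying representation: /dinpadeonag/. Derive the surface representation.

dimbazeonak

Rule 1 (intervocalic spirantization): /d/ is a stop between vowels /a/ and /e/, so it spirantizes to the fricative [z]. /dinpadeonag/ → dinpazeonag.
Rule 2 (post-nasal voicing): /p/ is a voiceless stop immediately after the nasal /n/, so it voices to [b]. /dinpazeonag/ → dinbazeonag.
Rule 3 (nasal place assimilation): /n/ precedes the labial consonant /b/, so it assimilates in place to [m]. /dinbazeonag/ → dimbazeonag.
Rule 4 (final devoicing): /g/ is a voiced obstruent in word-final position, so it devoices to [k]. /dimbazeonag/ → dimbazeonak.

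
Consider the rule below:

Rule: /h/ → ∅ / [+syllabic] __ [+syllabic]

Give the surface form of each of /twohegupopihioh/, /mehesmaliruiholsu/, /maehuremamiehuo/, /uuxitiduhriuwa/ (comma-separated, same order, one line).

/twohegupopihioh/: /h/ occurs between vowels /o/ and /e/, so it deletes. /h/ occurs between vowels /i/ and /i/, so it deletes. → [twoegupopiioh].
/mehesmaliruiholsu/: /h/ occurs between vowels /e/ and /e/, so it deletes. /h/ occurs between vowels /i/ and /o/, so it deletes. → [meesmaliruiolsu].
/maehuremamiehuo/: /h/ occurs between vowels /e/ and /u/, so it deletes. /h/ occurs between vowels /e/ and /u/, so it deletes. → [maeuremamieuo].
/uuxitiduhriuwa/: the rule's environment is not met; surfaces unchanged as [uuxitiduhriuwa].

twoegupopiioh, meesmaliruiolsu, maeuremamieuo, uuxitiduhriuwa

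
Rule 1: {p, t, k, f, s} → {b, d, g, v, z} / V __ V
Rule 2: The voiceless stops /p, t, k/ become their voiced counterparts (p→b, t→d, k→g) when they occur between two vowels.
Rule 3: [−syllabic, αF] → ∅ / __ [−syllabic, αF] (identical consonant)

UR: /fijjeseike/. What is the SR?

fijezeige

Rule 1 (intervocalic voicing): /s/ is a voiceless obstruent between vowels /e/ and /e/, so it voices to [z]. /k/ is a voiceless obstruent between vowels /i/ and /e/, so it voices to [g]. /fijjeseike/ → fijjezeige.
Rule 2 (intervocalic voicing): no segment meets the environment; /fijjezeige/ is unchanged.
Rule 3 (degemination): /jj/ is a geminate; the first /j/ deletes. /fijjezeige/ → fijezeige.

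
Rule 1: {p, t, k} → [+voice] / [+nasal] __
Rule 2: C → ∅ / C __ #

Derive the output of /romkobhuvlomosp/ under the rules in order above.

Rule 1 (post-nasal voicing): /k/ is a voiceless stop immediately after the nasal /m/, so it voices to [g]. /romkobhuvlomosp/ → romgobhuvlomosp.
Rule 2 (final cluster simplification): /p/ is the second consonant of a word-final cluster /sp/, so it deletes. /romgobhuvlomosp/ → romgobhuvlomos.

romgobhuvlomos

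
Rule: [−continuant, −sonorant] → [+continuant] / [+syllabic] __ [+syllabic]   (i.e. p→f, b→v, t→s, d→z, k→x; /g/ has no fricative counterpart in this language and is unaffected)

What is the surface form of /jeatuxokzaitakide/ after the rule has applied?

jeasuxokzaisaxize

/t/ is a stop between vowels /a/ and /u/, so it spirantizes to the fricative [s].
/t/ is a stop between vowels /i/ and /a/, so it spirantizes to the fricative [s].
/k/ is a stop between vowels /a/ and /i/, so it spirantizes to the fricative [x].
/d/ is a stop between vowels /i/ and /e/, so it spirantizes to the fricative [z].
The other instance of /k/ does not occur in the required environment and remains unchanged.
Surface form: [jeasuxokzaisaxize].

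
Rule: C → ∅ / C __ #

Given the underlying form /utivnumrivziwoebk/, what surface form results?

/k/ is the second consonant of a word-final cluster /bk/, so it deletes.
The other instances of /t/, /v/, /n/, /m/, /r/, /z/, /w/, /b/ do not occur in the required environment and remain unchanged.
Surface form: [utivnumrivziwoeb].

utivnumrivziwoeb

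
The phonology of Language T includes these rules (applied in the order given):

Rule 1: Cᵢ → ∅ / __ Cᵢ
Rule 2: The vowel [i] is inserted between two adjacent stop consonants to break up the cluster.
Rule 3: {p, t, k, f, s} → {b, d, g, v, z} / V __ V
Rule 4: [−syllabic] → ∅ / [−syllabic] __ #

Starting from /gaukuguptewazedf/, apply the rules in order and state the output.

gaugugubidewazed

Rule 1 (degemination): no segment meets the environment; /gaukuguptewazedf/ is unchanged.
Rule 2 (stop-cluster i-epenthesis): /p/ and /t/ form a stop–stop cluster, so [i] is inserted between them. /gaukuguptewazedf/ → gaukugupitewazedf.
Rule 3 (intervocalic voicing): /k/ is a voiceless obstruent between vowels /u/ and /u/, so it voices to [g]. /p/ is a voiceless obstruent between vowels /u/ and /i/, so it voices to [b]. /t/ is a voiceless obstruent between vowels /i/ and /e/, so it voices to [d]. /gaukugupitewazedf/ → gaugugubidewazedf.
Rule 4 (final cluster simplification): /f/ is the second consonant of a word-final cluster /df/, so it deletes. /gaugugubidewazedf/ → gaugugubidewazed.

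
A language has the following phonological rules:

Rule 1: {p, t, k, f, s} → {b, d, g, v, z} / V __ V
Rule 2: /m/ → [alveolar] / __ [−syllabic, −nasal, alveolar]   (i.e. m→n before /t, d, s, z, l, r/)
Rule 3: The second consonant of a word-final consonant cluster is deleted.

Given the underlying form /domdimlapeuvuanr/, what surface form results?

dondinlabeuvuan

Rule 1 (intervocalic voicing): /p/ is a voiceless obstruent between vowels /a/ and /e/, so it voices to [b]. /domdimlapeuvuanr/ → domdimlabeuvuanr.
Rule 2 (nasal place assimilation): /m/ precedes the alveolar consonant /d/, so it assimilates in place to [n]. /m/ precedes the alveolar consonant /l/, so it assimilates in place to [n]. /domdimlabeuvuanr/ → dondinlabeuvuanr.
Rule 3 (final cluster simplification): /r/ is the second consonant of a word-final cluster /nr/, so it deletes. /dondinlabeuvuanr/ → dondinlabeuvuan.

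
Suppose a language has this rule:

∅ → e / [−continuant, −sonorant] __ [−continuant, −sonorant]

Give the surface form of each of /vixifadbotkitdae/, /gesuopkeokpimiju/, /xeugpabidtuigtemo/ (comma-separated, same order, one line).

/vixifadbotkitdae/: /d/ and /b/ form a stop–stop cluster, so [e] is inserted between them. /t/ and /k/ form a stop–stop cluster, so [e] is inserted between them. /t/ and /d/ form a stop–stop cluster, so [e] is inserted between them. → [vixifadebotekitedae].
/gesuopkeokpimiju/: /p/ and /k/ form a stop–stop cluster, so [e] is inserted between them. /k/ and /p/ form a stop–stop cluster, so [e] is inserted between them. → [gesuopekeokepimiju].
/xeugpabidtuigtemo/: /g/ and /p/ form a stop–stop cluster, so [e] is inserted between them. /d/ and /t/ form a stop–stop cluster, so [e] is inserted between them. /g/ and /t/ form a stop–stop cluster, so [e] is inserted between them. → [xeugepabidetuigetemo].

vixifadebotekitedae, gesuopekeokepimiju, xeugepabidetuigetemo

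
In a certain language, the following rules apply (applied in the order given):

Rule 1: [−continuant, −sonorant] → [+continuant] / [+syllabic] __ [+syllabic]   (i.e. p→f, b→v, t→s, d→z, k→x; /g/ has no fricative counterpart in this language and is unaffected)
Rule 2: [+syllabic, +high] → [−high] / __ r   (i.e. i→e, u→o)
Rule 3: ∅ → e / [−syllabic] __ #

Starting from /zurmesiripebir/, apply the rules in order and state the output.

Rule 1 (intervocalic spirantization): /p/ is a stop between vowels /i/ and /e/, so it spirantizes to the fricative [f]. /b/ is a stop between vowels /e/ and /i/, so it spirantizes to the fricative [v]. /zurmesiripebir/ → zurmesirifevir.
Rule 2 (pre-rhotic lowering): /u/ is a high vowel immediately before /r/, so it lowers to [o]. /i/ is a high vowel immediately before /r/, so it lowers to [e]. /i/ is a high vowel immediately before /r/, so it lowers to [e]. /zurmesirifevir/ → zormeserifever.
Rule 3 (final e-epenthesis): the form ends in the consonant /r/, so [e] is inserted word-finally. /zormeserifever/ → zormeserifevere.

zormeserifevere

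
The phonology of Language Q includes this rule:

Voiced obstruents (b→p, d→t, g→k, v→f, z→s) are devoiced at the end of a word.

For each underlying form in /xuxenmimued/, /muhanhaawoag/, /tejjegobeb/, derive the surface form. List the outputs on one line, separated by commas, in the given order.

xuxenmimuet, muhanhaawoak, tejjegobep

/xuxenmimued/: /d/ is a voiced obstruent in word-final position, so it devoices to [t]. → [xuxenmimuet].
/muhanhaawoag/: /g/ is a voiced obstruent in word-final position, so it devoices to [k]. → [muhanhaawoak].
/tejjegobeb/: /b/ is a voiced obstruent in word-final position, so it devoices to [p]. → [tejjegobep].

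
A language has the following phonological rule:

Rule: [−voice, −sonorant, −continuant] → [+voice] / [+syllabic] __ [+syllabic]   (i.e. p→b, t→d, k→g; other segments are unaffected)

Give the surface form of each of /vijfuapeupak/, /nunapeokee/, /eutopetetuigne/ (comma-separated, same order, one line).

vijfuabeubak, nunabeogee, eudobededuigne

/vijfuapeupak/: /p/ is a voiceless stop between vowels /a/ and /e/, so it voices to [b]. /p/ is a voiceless stop between vowels /u/ and /a/, so it voices to [b]. → [vijfuabeubak].
/nunapeokee/: /p/ is a voiceless stop between vowels /a/ and /e/, so it voices to [b]. /k/ is a voiceless stop between vowels /o/ and /e/, so it voices to [g]. → [nunabeogee].
/eutopetetuigne/: /t/ is a voiceless stop between vowels /u/ and /o/, so it voices to [d]. /p/ is a voiceless stop between vowels /o/ and /e/, so it voices to [b]. /t/ is a voiceless stop between vowels /e/ and /e/, so it voices to [d]. /t/ is a voiceless stop between vowels /e/ and /u/, so it voices to [d]. → [eudobededuigne].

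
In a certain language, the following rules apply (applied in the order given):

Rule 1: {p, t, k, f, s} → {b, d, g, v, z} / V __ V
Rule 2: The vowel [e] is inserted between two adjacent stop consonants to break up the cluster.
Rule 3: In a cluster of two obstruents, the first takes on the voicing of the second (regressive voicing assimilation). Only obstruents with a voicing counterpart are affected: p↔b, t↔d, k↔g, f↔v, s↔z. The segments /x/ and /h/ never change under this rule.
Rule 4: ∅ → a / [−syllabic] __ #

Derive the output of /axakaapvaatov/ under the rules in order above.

axagaabvaadova

Rule 1 (intervocalic voicing): /k/ is a voiceless obstruent between vowels /a/ and /a/, so it voices to [g]. /t/ is a voiceless obstruent between vowels /a/ and /o/, so it voices to [d]. /axakaapvaatov/ → axagaapvaadov.
Rule 2 (stop-cluster e-epenthesis): no segment meets the environment; /axagaapvaadov/ is unchanged.
Rule 3 (regressive voicing assimilation): /p/ precedes the voiced obstruent /v/, so it voices to [b] by assimilation. /axagaapvaadov/ → axagaabvaadov.
Rule 4 (final a-epenthesis): the form ends in the consonant /v/, so [a] is inserted word-finally. /axagaabvaadov/ → axagaabvaadova.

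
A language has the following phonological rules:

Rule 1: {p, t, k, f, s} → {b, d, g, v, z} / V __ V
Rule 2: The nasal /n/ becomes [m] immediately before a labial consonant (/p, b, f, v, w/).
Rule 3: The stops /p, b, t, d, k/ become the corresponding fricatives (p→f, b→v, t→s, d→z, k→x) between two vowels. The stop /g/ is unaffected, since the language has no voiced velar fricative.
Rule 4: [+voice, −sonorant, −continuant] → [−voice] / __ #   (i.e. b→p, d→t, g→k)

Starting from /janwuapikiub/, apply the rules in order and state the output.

Rule 1 (intervocalic voicing): /p/ is a voiceless obstruent between vowels /a/ and /i/, so it voices to [b]. /k/ is a voiceless obstruent between vowels /i/ and /i/, so it voices to [g]. /janwuapikiub/ → janwuabigiub.
Rule 2 (nasal place assimilation): /n/ precedes the labial consonant /w/, so it assimilates in place to [m]. /janwuabigiub/ → jamwuabigiub.
Rule 3 (intervocalic spirantization): /b/ is a stop between vowels /a/ and /i/, so it spirantizes to the fricative [v]. /jamwuabigiub/ → jamwuavigiub.
Rule 4 (final devoicing): /b/ is a voiced stop in word-final position, so it devoices to [p]. /jamwuavigiub/ → jamwuavigiup.

jamwuavigiup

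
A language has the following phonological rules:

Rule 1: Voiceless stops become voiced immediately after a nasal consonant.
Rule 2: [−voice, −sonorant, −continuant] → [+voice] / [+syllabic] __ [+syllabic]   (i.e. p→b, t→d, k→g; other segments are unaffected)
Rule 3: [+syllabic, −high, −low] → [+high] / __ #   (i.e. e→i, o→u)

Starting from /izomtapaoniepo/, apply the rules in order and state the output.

Rule 1 (post-nasal voicing): /t/ is a voiceless stop immediately after the nasal /m/, so it voices to [d]. /izomtapaoniepo/ → izomdapaoniepo.
Rule 2 (intervocalic voicing): /p/ is a voiceless stop between vowels /a/ and /a/, so it voices to [b]. /p/ is a voiceless stop between vowels /e/ and /o/, so it voices to [b]. /izomdapaoniepo/ → izomdabaoniebo.
Rule 3 (final vowel raising): /o/ is a mid vowel in word-final position, so it raises to [u]. /izomdabaoniebo/ → izomdabaoniebu.

izomdabaoniebu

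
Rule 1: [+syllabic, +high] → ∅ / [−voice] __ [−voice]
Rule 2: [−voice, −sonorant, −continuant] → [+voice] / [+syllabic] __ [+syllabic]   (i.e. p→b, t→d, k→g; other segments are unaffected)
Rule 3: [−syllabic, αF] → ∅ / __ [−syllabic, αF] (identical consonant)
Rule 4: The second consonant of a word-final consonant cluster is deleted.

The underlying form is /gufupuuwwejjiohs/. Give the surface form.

Rule 1 (high vowel syncope): /u/ is a high vowel flanked by voiceless consonants /f/ and /p/, so it deletes. /gufupuuwwejjiohs/ → gufpuuwwejjiohs.
Rule 2 (intervocalic voicing): no segment meets the environment; /gufpuuwwejjiohs/ is unchanged.
Rule 3 (degemination): /ww/ is a geminate; the first /w/ deletes. /jj/ is a geminate; the first /j/ deletes. /gufpuuwwejjiohs/ → gufpuuwejiohs.
Rule 4 (final cluster simplification): /s/ is the second consonant of a word-final cluster /hs/, so it deletes. /gufpuuwejiohs/ → gufpuuwejioh.

gufpuuwejioh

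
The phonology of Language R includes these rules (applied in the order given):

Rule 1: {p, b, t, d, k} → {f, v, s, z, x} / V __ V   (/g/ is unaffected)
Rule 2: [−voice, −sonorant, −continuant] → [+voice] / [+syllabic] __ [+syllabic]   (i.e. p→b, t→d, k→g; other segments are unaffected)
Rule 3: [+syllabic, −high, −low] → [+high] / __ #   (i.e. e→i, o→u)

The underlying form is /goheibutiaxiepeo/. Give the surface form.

Rule 1 (intervocalic spirantization): /b/ is a stop between vowels /i/ and /u/, so it spirantizes to the fricative [v]. /t/ is a stop between vowels /u/ and /i/, so it spirantizes to the fricative [s]. /p/ is a stop between vowels /e/ and /e/, so it spirantizes to the fricative [f]. /goheibutiaxiepeo/ → goheivusiaxiefeo.
Rule 2 (intervocalic voicing): no segment meets the environment; /goheivusiaxiefeo/ is unchanged.
Rule 3 (final vowel raising): /o/ is a mid vowel in word-final position, so it raises to [u]. /goheivusiaxiefeo/ → goheivusiaxiefeu.

goheivusiaxiefeu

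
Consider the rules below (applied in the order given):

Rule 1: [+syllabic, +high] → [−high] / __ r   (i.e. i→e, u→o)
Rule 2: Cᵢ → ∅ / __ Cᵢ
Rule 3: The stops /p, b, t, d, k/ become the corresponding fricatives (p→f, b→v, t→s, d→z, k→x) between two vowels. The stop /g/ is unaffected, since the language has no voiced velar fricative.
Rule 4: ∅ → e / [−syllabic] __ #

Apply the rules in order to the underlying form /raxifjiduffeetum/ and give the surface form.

Rule 1 (pre-rhotic lowering): no segment meets the environment; /raxifjiduffeetum/ is unchanged.
Rule 2 (degemination): /ff/ is a geminate; the first /f/ deletes. /raxifjiduffeetum/ → raxifjidufeetum.
Rule 3 (intervocalic spirantization): /d/ is a stop between vowels /i/ and /u/, so it spirantizes to the fricative [z]. /t/ is a stop between vowels /e/ and /u/, so it spirantizes to the fricative [s]. /raxifjidufeetum/ → raxifjizufeesum.
Rule 4 (final e-epenthesis): the form ends in the consonant /m/, so [e] is inserted word-finally. /raxifjizufeesum/ → raxifjizufeesume.

raxifjizufeesume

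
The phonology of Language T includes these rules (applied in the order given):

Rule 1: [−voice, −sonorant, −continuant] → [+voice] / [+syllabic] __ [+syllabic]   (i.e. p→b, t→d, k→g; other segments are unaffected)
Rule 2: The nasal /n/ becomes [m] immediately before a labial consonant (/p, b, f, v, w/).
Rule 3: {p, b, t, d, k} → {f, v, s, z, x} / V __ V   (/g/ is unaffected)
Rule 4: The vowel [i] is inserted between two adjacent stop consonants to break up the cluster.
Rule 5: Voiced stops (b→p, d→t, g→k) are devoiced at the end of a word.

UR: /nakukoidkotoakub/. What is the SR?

nagugoidikozoagup

Rule 1 (intervocalic voicing): /k/ is a voiceless stop between vowels /a/ and /u/, so it voices to [g]. /k/ is a voiceless stop between vowels /u/ and /o/, so it voices to [g]. /t/ is a voiceless stop between vowels /o/ and /o/, so it voices to [d]. /k/ is a voiceless stop between vowels /a/ and /u/, so it voices to [g]. /nakukoidkotoakub/ → nagugoidkodoagub.
Rule 2 (nasal place assimilation): no segment meets the environment; /nagugoidkodoagub/ is unchanged.
Rule 3 (intervocalic spirantization): /d/ is a stop between vowels /o/ and /o/, so it spirantizes to the fricative [z]. /nagugoidkodoagub/ → nagugoidkozoagub.
Rule 4 (stop-cluster i-epenthesis): /d/ and /k/ form a stop–stop cluster, so [i] is inserted between them. /nagugoidkozoagub/ → nagugoidikozoagub.
Rule 5 (final devoicing): /b/ is a voiced stop in word-final position, so it devoices to [p]. /nagugoidikozoagub/ → nagugoidikozoagup.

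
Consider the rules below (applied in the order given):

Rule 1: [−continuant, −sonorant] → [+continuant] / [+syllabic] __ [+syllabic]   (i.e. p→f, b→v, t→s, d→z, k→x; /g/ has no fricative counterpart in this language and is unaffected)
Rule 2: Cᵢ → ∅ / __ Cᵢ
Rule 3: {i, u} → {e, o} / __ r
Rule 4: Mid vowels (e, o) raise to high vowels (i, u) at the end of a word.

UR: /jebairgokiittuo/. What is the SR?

Rule 1 (intervocalic spirantization): /b/ is a stop between vowels /e/ and /a/, so it spirantizes to the fricative [v]. /k/ is a stop between vowels /o/ and /i/, so it spirantizes to the fricative [x]. /jebairgokiittuo/ → jevairgoxiittuo.
Rule 2 (degemination): /tt/ is a geminate; the first /t/ deletes. /jevairgoxiittuo/ → jevairgoxiituo.
Rule 3 (pre-rhotic lowering): /i/ is a high vowel immediately before /r/, so it lowers to [e]. /jevairgoxiituo/ → jevaergoxiituo.
Rule 4 (final vowel raising): /o/ is a mid vowel in word-final position, so it raises to [u]. /jevaergoxiituo/ → jevaergoxiituu.

jevaergoxiituu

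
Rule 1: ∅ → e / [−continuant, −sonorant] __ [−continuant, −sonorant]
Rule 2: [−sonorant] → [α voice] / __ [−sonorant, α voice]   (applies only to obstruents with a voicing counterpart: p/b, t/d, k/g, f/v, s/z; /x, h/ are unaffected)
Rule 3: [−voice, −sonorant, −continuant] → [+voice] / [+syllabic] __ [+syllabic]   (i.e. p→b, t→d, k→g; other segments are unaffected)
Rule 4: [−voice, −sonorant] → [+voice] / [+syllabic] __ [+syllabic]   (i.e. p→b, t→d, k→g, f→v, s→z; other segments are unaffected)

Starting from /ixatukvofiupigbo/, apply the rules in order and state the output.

ixadugvoviubigebo

Rule 1 (stop-cluster e-epenthesis): /g/ and /b/ form a stop–stop cluster, so [e] is inserted between them. /ixatukvofiupigbo/ → ixatukvofiupigebo.
Rule 2 (regressive voicing assimilation): /k/ precedes the voiced obstruent /v/, so it voices to [g] by assimilation. /ixatukvofiupigebo/ → ixatugvofiupigebo.
Rule 3 (intervocalic voicing): /t/ is a voiceless stop between vowels /a/ and /u/, so it voices to [d]. /p/ is a voiceless stop between vowels /u/ and /i/, so it voices to [b]. /ixatugvofiupigebo/ → ixadugvofiubigebo.
Rule 4 (intervocalic voicing): /f/ is a voiceless obstruent between vowels /o/ and /i/, so it voices to [v]. /ixadugvofiubigebo/ → ixadugvoviubigebo.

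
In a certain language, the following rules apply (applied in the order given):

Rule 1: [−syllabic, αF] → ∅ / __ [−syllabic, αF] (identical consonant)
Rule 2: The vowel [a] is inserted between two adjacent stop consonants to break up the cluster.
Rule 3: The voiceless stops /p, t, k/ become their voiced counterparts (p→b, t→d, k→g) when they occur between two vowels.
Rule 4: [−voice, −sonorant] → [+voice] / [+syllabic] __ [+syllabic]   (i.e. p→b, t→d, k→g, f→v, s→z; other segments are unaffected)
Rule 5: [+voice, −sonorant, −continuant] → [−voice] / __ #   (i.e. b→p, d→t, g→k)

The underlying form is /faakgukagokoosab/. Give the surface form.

Rule 1 (degemination): no segment meets the environment; /faakgukagokoosab/ is unchanged.
Rule 2 (stop-cluster a-epenthesis): /k/ and /g/ form a stop–stop cluster, so [a] is inserted between them. /faakgukagokoosab/ → faakagukagokoosab.
Rule 3 (intervocalic voicing): /k/ is a voiceless stop between vowels /a/ and /a/, so it voices to [g]. /k/ is a voiceless stop between vowels /u/ and /a/, so it voices to [g]. /k/ is a voiceless stop between vowels /o/ and /o/, so it voices to [g]. /faakagukagokoosab/ → faagagugagogoosab.
Rule 4 (intervocalic voicing): /s/ is a voiceless obstruent between vowels /o/ and /a/, so it voices to [z]. /faagagugagogoosab/ → faagagugagogoozab.
Rule 5 (final devoicing): /b/ is a voiced stop in word-final position, so it devoices to [p]. /faagagugagogoozab/ → faagagugagogoozap.

faagagugagogoozap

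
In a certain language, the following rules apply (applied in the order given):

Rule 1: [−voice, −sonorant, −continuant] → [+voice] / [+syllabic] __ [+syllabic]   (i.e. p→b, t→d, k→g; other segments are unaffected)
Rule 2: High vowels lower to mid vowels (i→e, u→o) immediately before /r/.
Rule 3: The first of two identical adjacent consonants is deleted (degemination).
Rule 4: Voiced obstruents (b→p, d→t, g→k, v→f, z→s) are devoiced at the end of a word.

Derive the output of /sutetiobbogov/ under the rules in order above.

Rule 1 (intervocalic voicing): /t/ is a voiceless stop between vowels /u/ and /e/, so it voices to [d]. /t/ is a voiceless stop between vowels /e/ and /i/, so it voices to [d]. /sutetiobbogov/ → sudediobbogov.
Rule 2 (pre-rhotic lowering): no segment meets the environment; /sudediobbogov/ is unchanged.
Rule 3 (degemination): /bb/ is a geminate; the first /b/ deletes. /sudediobbogov/ → sudediobogov.
Rule 4 (final devoicing): /v/ is a voiced obstruent in word-final position, so it devoices to [f]. /sudediobogov/ → sudediobogof.

sudediobogof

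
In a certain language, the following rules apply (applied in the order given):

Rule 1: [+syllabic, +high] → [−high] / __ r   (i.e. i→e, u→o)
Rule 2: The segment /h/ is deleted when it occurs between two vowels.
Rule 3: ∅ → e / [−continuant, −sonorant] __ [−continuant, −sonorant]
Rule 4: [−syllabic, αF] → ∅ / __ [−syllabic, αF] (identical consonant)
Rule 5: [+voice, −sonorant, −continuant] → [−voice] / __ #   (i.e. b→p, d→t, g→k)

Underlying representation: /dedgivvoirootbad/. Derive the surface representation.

dedegivoerootebat

Rule 1 (pre-rhotic lowering): /i/ is a high vowel immediately before /r/, so it lowers to [e]. /dedgivvoirootbad/ → dedgivvoerootbad.
Rule 2 (intervocalic h-deletion): no segment meets the environment; /dedgivvoerootbad/ is unchanged.
Rule 3 (stop-cluster e-epenthesis): /d/ and /g/ form a stop–stop cluster, so [e] is inserted between them. /t/ and /b/ form a stop–stop cluster, so [e] is inserted between them. /dedgivvoerootbad/ → dedegivvoerootebad.
Rule 4 (degemination): /vv/ is a geminate; the first /v/ deletes. /dedegivvoerootebad/ → dedegivoerootebad.
Rule 5 (final devoicing): /d/ is a voiced stop in word-final position, so it devoices to [t]. /dedegivoerootebad/ → dedegivoerootebat.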